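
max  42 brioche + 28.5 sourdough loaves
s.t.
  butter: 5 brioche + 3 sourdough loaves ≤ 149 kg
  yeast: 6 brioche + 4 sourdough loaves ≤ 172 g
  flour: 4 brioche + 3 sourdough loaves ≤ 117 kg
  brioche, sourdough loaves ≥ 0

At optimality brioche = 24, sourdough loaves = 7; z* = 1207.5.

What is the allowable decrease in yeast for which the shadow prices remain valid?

Binding constraints: yeast, flour. The basis is B = [[6,4],[4,3]] with det 2.
Per unit decrease in yeast, x* moves by d = (-1.5, 2).
The basis stays optimal until brioche reaches 0; allowable decrease = 16 g.

16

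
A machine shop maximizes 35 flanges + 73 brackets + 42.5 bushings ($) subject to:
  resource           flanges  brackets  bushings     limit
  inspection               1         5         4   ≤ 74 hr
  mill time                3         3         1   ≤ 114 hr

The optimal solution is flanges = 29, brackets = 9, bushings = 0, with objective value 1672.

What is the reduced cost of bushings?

-4

Both inspection and mill time are binding at x*.
Dual feasibility on the basic columns requires 1·y_inspection + 3·y_mill time = 35, 5·y_inspection + 3·y_mill time = 73.
This yields shadow prices y_inspection = 9.5, y_mill time = 8.5.
Reduced cost of bushings: c₃ − yᵀa₃ = 42.5 − (9.5·4 + 8.5·1) = 42.5 − 46.5 = -4.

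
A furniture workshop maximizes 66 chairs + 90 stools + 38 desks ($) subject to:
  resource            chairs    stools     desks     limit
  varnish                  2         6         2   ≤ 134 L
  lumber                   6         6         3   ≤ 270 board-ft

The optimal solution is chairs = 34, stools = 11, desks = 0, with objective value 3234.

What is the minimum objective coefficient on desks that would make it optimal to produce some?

39

At the optimum: varnish uses 134 of 134 (binding); lumber uses 270 of 270 (binding).
The binding rows give the dual system: 2·y_varnish + 6·y_lumber = 66 and 6·y_varnish + 6·y_lumber = 90.
This yields shadow prices y_varnish = 6, y_lumber = 9.
desks enters the basis when its profit ≥ yᵀa₃ = 6·2 + 9·3 = 39.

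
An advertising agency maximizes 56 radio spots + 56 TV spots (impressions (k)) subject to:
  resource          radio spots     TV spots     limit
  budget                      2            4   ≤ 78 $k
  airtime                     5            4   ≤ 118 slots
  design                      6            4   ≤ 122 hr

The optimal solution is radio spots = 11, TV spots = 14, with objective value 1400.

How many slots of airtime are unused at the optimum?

airtime used = 5·11 + 4·14 = 111; slack = 118 − 111 = 7.

7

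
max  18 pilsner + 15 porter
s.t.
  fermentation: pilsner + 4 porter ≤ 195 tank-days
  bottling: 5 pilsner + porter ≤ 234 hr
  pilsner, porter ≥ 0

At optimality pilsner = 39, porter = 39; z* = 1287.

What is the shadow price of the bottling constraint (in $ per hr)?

3

Check each constraint at x*: fermentation 195/195 (tight); bottling 234/234 (tight).
Dual feasibility on the basic columns requires 1·y_fermentation + 5·y_bottling = 18, 4·y_fermentation + 1·y_bottling = 15.
Solving: y_fermentation = 3, y_bottling = 3.
Shadow price of bottling = 3.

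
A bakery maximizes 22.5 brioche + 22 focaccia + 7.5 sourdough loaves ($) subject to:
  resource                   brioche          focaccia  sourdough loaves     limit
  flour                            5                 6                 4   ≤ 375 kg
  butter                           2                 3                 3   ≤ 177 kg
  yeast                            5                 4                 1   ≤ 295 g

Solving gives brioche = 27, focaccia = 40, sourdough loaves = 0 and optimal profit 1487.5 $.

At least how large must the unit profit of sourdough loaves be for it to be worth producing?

At the optimum: flour uses 375 of 375 (binding); butter uses 174 of 177 (slack = 3); yeast uses 295 of 295 (binding).
Slack constraints have shadow price 0 (complementary slackness).
The binding rows give the dual system: 5·y_flour + 5·y_yeast = 22.5 and 6·y_flour + 4·y_yeast = 22.
→ y_flour = 2 and y_yeast = 2.5.
sourdough loaves enters the basis when its profit ≥ yᵀa₃ = 2·4 + 2.5·1 = 10.5.

10.5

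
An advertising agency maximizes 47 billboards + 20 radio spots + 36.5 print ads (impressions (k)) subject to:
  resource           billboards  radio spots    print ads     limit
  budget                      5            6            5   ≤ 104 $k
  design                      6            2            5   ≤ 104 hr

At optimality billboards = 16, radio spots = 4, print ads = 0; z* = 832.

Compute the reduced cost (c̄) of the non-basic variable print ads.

-3.5

Both budget and design are binding at x*.
Dual feasibility on the basic columns requires 5·y_budget + 6·y_design = 47, 6·y_budget + 2·y_design = 20.
This yields shadow prices y_budget = 1, y_design = 7.
Reduced cost of print ads: c₃ − yᵀa₃ = 36.5 − (1·5 + 7·5) = 36.5 − 40 = -3.5.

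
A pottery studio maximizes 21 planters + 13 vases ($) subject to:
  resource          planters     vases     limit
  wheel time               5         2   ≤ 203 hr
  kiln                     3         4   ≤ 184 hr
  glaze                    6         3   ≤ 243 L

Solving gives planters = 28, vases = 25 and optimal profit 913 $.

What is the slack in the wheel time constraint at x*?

wheel time used = 5·28 + 2·25 = 190; slack = 203 − 190 = 13.

13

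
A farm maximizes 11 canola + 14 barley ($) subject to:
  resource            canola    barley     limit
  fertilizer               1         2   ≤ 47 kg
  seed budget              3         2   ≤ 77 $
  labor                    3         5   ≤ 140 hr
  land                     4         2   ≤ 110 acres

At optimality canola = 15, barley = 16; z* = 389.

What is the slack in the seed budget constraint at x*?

seed budget used = 3·15 + 2·16 = 77; slack = 77 − 77 = 0.

0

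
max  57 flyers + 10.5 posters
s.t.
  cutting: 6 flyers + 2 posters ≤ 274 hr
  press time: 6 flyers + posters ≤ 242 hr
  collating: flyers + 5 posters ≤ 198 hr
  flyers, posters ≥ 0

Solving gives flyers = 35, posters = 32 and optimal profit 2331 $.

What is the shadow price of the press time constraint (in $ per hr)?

8.5

At the optimum: cutting uses 274 of 274 (binding); press time uses 242 of 242 (binding); collating uses 195 of 198 (slack = 3).
Since collating is not tight, its dual is 0.
Dual feasibility on the basic columns requires 6·y_cutting + 6·y_press time = 57, 2·y_cutting + 1·y_press time = 10.5.
Solving: y_cutting = 1, y_press time = 8.5.
Shadow price of press time = 8.5.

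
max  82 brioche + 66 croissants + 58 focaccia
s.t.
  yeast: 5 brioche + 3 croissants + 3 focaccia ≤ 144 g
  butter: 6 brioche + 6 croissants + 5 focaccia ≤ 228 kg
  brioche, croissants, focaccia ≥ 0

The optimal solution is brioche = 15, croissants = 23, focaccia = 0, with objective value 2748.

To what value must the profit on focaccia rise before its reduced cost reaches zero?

59

Check each constraint at x*: yeast 144/144 (tight); butter 228/228 (tight).
The binding rows give the dual system: 5·y_yeast + 6·y_butter = 82 and 3·y_yeast + 6·y_butter = 66.
Solving: y_yeast = 8, y_butter = 7.
focaccia enters the basis when its profit ≥ yᵀa₃ = 8·3 + 7·5 = 59.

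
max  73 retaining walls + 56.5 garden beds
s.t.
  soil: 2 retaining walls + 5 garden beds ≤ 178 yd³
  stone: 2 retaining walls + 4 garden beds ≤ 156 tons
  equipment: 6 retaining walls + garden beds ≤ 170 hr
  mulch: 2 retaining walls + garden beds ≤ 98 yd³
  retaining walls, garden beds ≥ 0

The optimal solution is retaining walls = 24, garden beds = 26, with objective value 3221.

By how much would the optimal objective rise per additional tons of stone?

0

At the optimum: soil uses 178 of 178 (binding); stone uses 152 of 156 (slack = 4); equipment uses 170 of 170 (binding); mulch uses 74 of 98 (slack = 24).
Slack constraints have shadow price 0 (complementary slackness).
The binding rows give the dual system: 2·y_soil + 6·y_equipment = 73 and 5·y_soil + 1·y_equipment = 56.5.
This yields shadow prices y_soil = 9.5, y_equipment = 9.
Shadow price of stone = 0.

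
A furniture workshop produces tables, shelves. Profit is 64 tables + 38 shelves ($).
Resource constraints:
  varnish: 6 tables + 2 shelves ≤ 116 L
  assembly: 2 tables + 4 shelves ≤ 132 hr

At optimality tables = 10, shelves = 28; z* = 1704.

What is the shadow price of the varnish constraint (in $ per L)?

9

At the optimum: varnish uses 116 of 116 (binding); assembly uses 132 of 132 (binding).
Dual feasibility on the basic columns requires 6·y_varnish + 2·y_assembly = 64, 2·y_varnish + 4·y_assembly = 38.
This yields shadow prices y_varnish = 9, y_assembly = 5.
Shadow price of varnish = 9.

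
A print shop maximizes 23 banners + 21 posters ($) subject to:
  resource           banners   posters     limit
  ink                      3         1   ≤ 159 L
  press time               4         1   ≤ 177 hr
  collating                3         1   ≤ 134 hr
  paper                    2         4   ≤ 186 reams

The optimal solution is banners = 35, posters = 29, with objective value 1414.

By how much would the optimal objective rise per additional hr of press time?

Check each constraint at x*: ink 134/159 (slack 25); press time 169/177 (slack 8); collating 134/134 (tight); paper 186/186 (tight).
Slack constraints have shadow price 0 (complementary slackness).
From A_Bᵀ y = c: 3·y_collating + 2·y_paper = 23; 1·y_collating + 4·y_paper = 21.
→ y_collating = 5 and y_paper = 4.
Shadow price of press time = 0.

0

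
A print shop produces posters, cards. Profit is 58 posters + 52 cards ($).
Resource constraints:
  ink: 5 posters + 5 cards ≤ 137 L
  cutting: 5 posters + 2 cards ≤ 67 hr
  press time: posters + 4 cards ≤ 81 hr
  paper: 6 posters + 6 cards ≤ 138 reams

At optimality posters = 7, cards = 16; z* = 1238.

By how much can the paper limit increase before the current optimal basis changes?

Binding constraints: cutting, paper. The basis is B = [[5,2],[6,6]] with det 18.
Per unit increase in paper, x* moves by d = (-0.1111, 0.2778).
The basis stays optimal until press time becomes binding; allowable increase = 10 reams.

10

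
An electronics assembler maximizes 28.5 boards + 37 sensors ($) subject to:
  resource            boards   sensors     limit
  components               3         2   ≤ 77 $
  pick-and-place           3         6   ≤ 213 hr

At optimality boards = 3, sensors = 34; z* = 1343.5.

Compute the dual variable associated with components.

At the optimum: components uses 77 of 77 (binding); pick-and-place uses 213 of 213 (binding).
Dual feasibility on the basic columns requires 3·y_components + 3·y_pick-and-place = 28.5, 2·y_components + 6·y_pick-and-place = 37.
This yields shadow prices y_components = 5, y_pick-and-place = 4.5.
Shadow price of components = 5.

5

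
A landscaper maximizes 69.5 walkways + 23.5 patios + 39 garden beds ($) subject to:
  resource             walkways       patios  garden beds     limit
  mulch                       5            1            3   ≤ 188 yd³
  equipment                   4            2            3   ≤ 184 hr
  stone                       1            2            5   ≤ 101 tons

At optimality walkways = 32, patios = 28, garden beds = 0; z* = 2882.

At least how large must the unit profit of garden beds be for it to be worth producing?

Check each constraint at x*: mulch 188/188 (tight); equipment 184/184 (tight); stone 88/101 (slack 13).
Since stone is not tight, its dual is 0.
The binding rows give the dual system: 5·y_mulch + 4·y_equipment = 69.5 and 1·y_mulch + 2·y_equipment = 23.5.
This yields shadow prices y_mulch = 7.5, y_equipment = 8.
garden beds enters the basis when its profit ≥ yᵀa₃ = 7.5·3 + 8·3 = 46.5.

46.5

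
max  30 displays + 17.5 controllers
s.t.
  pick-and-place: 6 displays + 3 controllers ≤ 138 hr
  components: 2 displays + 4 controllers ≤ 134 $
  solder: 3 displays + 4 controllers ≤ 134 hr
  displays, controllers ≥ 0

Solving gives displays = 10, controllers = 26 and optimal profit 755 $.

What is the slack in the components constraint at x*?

components used = 2·10 + 4·26 = 124; slack = 134 − 124 = 10.

10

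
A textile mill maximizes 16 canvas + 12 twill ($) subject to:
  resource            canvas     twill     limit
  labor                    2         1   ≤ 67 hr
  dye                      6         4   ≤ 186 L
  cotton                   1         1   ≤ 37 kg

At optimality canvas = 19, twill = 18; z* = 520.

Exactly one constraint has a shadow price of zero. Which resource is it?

labor

labor: 56/67 (slack 11)
dye: 186/186 (binding)
cotton: 37/37 (binding)
By complementary slackness, a constraint with positive slack has shadow price 0 → labor.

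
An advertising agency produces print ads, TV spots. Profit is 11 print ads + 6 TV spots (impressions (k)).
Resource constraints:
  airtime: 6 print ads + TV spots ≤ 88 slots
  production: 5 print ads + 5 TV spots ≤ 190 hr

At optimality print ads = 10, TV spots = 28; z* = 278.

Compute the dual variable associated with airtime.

1

Check each constraint at x*: airtime 88/88 (tight); production 190/190 (tight).
The binding rows give the dual system: 6·y_airtime + 5·y_production = 11 and 1·y_airtime + 5·y_production = 6.
Solving: y_airtime = 1, y_production = 1.
Shadow price of airtime = 1.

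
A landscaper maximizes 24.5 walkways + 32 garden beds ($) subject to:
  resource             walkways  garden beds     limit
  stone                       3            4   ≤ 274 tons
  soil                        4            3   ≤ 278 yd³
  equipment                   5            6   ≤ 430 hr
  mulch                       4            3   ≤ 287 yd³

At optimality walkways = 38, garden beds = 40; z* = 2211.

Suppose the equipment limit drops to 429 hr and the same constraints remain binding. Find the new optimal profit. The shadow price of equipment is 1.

Δb = -1, so new z* = 2211 + (1)·(-1) = 2211 − 1 = 2210.

2210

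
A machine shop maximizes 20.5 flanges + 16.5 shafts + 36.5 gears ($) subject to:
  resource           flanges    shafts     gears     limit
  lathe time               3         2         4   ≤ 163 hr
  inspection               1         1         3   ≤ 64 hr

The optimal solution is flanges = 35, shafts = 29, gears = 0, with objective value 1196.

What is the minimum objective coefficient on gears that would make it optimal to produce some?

41.5

Check each constraint at x*: lathe time 163/163 (tight); inspection 64/64 (tight).
The binding rows give the dual system: 3·y_lathe time + 1·y_inspection = 20.5 and 2·y_lathe time + 1·y_inspection = 16.5.
This yields shadow prices y_lathe time = 4, y_inspection = 8.5.
gears enters the basis when its profit ≥ yᵀa₃ = 4·4 + 8.5·3 = 41.5.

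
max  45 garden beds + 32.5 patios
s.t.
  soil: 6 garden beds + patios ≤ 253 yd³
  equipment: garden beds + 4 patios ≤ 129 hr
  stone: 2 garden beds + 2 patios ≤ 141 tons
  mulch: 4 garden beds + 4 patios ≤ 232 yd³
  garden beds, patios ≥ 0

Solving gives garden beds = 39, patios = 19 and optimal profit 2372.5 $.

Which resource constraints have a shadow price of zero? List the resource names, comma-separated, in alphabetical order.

equipment, stone

soil: 253/253 (binding)
equipment: 115/129 (slack 14)
stone: 116/141 (slack 25)
mulch: 232/232 (binding)
By complementary slackness, a constraint with positive slack has shadow price 0 → equipment, stone.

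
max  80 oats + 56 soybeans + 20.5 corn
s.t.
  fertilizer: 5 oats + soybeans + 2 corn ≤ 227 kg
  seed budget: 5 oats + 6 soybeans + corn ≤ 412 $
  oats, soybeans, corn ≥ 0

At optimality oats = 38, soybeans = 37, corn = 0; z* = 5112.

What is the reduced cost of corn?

-3.5

Check each constraint at x*: fertilizer 227/227 (tight); seed budget 412/412 (tight).
Dual feasibility on the basic columns requires 5·y_fertilizer + 5·y_seed budget = 80, 1·y_fertilizer + 6·y_seed budget = 56.
This yields shadow prices y_fertilizer = 8, y_seed budget = 8.
Reduced cost of corn: c₃ − yᵀa₃ = 20.5 − (8·2 + 8·1) = 20.5 − 24 = -3.5.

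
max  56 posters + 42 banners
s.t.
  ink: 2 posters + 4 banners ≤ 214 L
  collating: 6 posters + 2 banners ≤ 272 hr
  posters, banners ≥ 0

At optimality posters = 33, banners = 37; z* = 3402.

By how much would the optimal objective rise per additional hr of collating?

Both ink and collating are binding at x*.
Dual feasibility on the basic columns requires 2·y_ink + 6·y_collating = 56, 4·y_ink + 2·y_collating = 42.
This yields shadow prices y_ink = 7, y_collating = 7.
Shadow price of collating = 7.

7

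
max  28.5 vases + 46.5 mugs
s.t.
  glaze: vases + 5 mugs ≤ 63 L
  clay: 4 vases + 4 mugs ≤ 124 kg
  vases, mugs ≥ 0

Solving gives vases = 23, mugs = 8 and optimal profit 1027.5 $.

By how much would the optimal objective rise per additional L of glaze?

Check each constraint at x*: glaze 63/63 (tight); clay 124/124 (tight).
Dual feasibility on the basic columns requires 1·y_glaze + 4·y_clay = 28.5, 5·y_glaze + 4·y_clay = 46.5.
Solving: y_glaze = 4.5, y_clay = 6.
Shadow price of glaze = 4.5.

4.5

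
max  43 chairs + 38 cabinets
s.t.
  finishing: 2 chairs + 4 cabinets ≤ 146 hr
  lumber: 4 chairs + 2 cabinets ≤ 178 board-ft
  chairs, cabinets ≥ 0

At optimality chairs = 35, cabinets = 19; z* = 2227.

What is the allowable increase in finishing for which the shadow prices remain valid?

Binding constraints: finishing, lumber. The basis is B = [[2,4],[4,2]] with det -12.
Per unit increase in finishing, x* moves by d = (-0.1667, 0.3333).
The basis stays optimal until chairs reaches 0; allowable increase = 210 hr.

210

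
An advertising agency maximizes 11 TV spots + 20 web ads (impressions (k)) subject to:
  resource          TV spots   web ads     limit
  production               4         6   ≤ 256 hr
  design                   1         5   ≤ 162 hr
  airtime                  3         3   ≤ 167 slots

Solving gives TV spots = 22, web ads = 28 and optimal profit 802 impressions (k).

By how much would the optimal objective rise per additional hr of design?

1

Check each constraint at x*: production 256/256 (tight); design 162/162 (tight); airtime 150/167 (slack 17).
By complementary slackness, y = 0 for the non-binding constraint.
From A_Bᵀ y = c: 4·y_production + 1·y_design = 11; 6·y_production + 5·y_design = 20.
Solving: y_production = 2.5, y_design = 1.
Shadow price of design = 1.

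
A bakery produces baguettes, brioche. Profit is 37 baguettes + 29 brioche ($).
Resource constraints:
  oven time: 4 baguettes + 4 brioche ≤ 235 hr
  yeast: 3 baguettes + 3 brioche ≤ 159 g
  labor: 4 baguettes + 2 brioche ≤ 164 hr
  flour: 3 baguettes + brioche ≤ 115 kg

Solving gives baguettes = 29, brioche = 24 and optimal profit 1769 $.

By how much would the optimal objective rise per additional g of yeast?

7

Binding: yeast and labor. Non-binding: oven time (23 unused), flour (4 unused).
By complementary slackness, y = 0 for the non-binding constraints.
The binding rows give the dual system: 3·y_yeast + 4·y_labor = 37 and 3·y_yeast + 2·y_labor = 29.
Solving: y_yeast = 7, y_labor = 4.
Shadow price of yeast = 7.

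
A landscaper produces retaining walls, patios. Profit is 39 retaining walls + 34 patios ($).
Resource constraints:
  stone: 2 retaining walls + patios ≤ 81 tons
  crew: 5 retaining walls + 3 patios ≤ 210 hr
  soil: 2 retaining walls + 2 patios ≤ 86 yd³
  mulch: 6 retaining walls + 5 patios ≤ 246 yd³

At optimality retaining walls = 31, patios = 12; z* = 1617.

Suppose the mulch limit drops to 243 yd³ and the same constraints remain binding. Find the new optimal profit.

Check each constraint at x*: stone 74/81 (slack 7); crew 191/210 (slack 19); soil 86/86 (tight); mulch 246/246 (tight).
Since stone, crew are not tight, their duals are 0.
Dual feasibility on the basic columns requires 2·y_soil + 6·y_mulch = 39, 2·y_soil + 5·y_mulch = 34.
This yields shadow prices y_soil = 4.5, y_mulch = 5.
Δz = y_mulch·Δb = 5 × (-3) = -15, so new z* = 1617 − 15 = 1602.

1602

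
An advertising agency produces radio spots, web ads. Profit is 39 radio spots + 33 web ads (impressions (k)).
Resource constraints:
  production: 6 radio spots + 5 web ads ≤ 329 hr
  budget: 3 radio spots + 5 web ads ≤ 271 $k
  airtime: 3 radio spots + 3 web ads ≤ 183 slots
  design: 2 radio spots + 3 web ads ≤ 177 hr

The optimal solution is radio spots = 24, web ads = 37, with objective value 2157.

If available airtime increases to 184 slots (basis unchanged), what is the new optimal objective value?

2158

At the optimum: production uses 329 of 329 (binding); budget uses 257 of 271 (slack = 14); airtime uses 183 of 183 (binding); design uses 159 of 177 (slack = 18).
By complementary slackness, y = 0 for the non-binding constraints.
Dual feasibility on the basic columns requires 6·y_production + 3·y_airtime = 39, 5·y_production + 3·y_airtime = 33.
→ y_production = 6 and y_airtime = 1.
Δz = y_airtime·Δb = 1 × (1) = 1, so new z* = 2157 + 1 = 2158.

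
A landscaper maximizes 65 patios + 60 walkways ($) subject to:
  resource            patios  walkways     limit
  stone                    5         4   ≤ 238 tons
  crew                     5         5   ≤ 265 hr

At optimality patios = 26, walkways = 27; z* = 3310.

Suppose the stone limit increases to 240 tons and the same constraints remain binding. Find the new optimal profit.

At the optimum: stone uses 238 of 238 (binding); crew uses 265 of 265 (binding).
Dual feasibility on the basic columns requires 5·y_stone + 5·y_crew = 65, 4·y_stone + 5·y_crew = 60.
→ y_stone = 5 and y_crew = 8.
Δz = y_stone·Δb = 5 × (2) = 10, so new z* = 3310 + 10 = 3320.

3320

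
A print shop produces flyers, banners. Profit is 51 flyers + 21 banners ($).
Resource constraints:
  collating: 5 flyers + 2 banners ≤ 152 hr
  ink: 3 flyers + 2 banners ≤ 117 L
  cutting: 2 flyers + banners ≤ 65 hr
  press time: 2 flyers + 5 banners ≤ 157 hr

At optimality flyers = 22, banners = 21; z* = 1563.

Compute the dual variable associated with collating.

9

At the optimum: collating uses 152 of 152 (binding); ink uses 108 of 117 (slack = 9); cutting uses 65 of 65 (binding); press time uses 149 of 157 (slack = 8).
By complementary slackness, y = 0 for the non-binding constraints.
Dual feasibility on the basic columns requires 5·y_collating + 2·y_cutting = 51, 2·y_collating + 1·y_cutting = 21.
This yields shadow prices y_collating = 9, y_cutting = 3.
Shadow price of collating = 9.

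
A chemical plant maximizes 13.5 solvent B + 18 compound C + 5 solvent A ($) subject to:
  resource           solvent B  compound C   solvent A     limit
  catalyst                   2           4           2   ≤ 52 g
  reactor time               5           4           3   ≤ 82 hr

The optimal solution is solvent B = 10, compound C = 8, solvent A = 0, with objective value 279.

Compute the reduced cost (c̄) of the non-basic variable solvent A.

At the optimum: catalyst uses 52 of 52 (binding); reactor time uses 82 of 82 (binding).
From A_Bᵀ y = c: 2·y_catalyst + 5·y_reactor time = 13.5; 4·y_catalyst + 4·y_reactor time = 18.
Solving: y_catalyst = 3, y_reactor time = 1.5.
Reduced cost of solvent A: c₃ − yᵀa₃ = 5 − (3·2 + 1.5·3) = 5 − 10.5 = -5.5.

-5.5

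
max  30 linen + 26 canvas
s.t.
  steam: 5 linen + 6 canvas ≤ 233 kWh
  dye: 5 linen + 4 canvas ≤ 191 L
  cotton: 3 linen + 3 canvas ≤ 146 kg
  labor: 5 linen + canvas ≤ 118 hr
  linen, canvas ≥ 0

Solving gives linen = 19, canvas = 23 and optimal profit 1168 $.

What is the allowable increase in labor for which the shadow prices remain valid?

10

Binding constraints: steam, labor. The basis is B = [[5,6],[5,1]] with det -25.
Per unit increase in labor, x* moves by d = (0.24, -0.2).
The basis stays optimal until dye becomes binding; allowable increase = 10 hr.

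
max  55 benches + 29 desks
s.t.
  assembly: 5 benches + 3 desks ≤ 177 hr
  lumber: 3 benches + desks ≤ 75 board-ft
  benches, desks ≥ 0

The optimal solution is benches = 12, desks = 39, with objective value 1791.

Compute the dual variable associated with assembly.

Check each constraint at x*: assembly 177/177 (tight); lumber 75/75 (tight).
The binding rows give the dual system: 5·y_assembly + 3·y_lumber = 55 and 3·y_assembly + 1·y_lumber = 29.
→ y_assembly = 8 and y_lumber = 5.
Shadow price of assembly = 8.

8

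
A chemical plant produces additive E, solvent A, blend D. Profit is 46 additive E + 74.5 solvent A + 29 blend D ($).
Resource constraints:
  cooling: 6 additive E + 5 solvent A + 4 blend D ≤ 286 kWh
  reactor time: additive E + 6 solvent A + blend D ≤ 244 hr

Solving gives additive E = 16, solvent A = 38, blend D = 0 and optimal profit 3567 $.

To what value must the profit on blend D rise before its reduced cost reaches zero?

33

Both cooling and reactor time are binding at x*.
The binding rows give the dual system: 6·y_cooling + 1·y_reactor time = 46 and 5·y_cooling + 6·y_reactor time = 74.5.
→ y_cooling = 6.5 and y_reactor time = 7.
blend D enters the basis when its profit ≥ yᵀa₃ = 6.5·4 + 7·1 = 33.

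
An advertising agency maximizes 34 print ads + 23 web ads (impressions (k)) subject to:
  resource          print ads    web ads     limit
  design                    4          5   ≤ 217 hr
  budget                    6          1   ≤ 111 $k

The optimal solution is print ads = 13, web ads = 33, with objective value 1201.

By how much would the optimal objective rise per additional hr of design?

At the optimum: design uses 217 of 217 (binding); budget uses 111 of 111 (binding).
From A_Bᵀ y = c: 4·y_design + 6·y_budget = 34; 5·y_design + 1·y_budget = 23.
Solving: y_design = 4, y_budget = 3.
Shadow price of design = 4.

4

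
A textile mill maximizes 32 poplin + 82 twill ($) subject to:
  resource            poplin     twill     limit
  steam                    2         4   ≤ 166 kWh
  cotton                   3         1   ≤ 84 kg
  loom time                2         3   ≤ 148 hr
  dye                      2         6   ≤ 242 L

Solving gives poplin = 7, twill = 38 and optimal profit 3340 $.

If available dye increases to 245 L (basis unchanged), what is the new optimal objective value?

3367

Binding: steam and dye. Non-binding: cotton (25 unused), loom time (20 unused).
Slack constraints have shadow price 0 (complementary slackness).
From A_Bᵀ y = c: 2·y_steam + 2·y_dye = 32; 4·y_steam + 6·y_dye = 82.
Solving: y_steam = 7, y_dye = 9.
Δz = y_dye·Δb = 9 × (3) = 27, so new z* = 3340 + 27 = 3367.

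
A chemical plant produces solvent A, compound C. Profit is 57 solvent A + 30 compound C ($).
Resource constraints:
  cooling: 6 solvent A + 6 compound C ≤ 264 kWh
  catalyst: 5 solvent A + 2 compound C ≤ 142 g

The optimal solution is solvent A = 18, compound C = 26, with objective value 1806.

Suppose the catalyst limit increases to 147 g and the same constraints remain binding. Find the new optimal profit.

1851

Check each constraint at x*: cooling 264/264 (tight); catalyst 142/142 (tight).
From A_Bᵀ y = c: 6·y_cooling + 5·y_catalyst = 57; 6·y_cooling + 2·y_catalyst = 30.
This yields shadow prices y_cooling = 2, y_catalyst = 9.
Δz = y_catalyst·Δb = 9 × (5) = 45, so new z* = 1806 + 45 = 1851.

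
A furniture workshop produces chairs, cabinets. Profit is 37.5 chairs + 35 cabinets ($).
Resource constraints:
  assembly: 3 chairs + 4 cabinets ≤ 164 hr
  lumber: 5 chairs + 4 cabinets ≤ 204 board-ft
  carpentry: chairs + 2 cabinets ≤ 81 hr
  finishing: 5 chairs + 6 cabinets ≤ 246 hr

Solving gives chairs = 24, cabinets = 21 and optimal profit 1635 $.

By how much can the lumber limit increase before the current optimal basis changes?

Binding constraints: lumber, finishing. The basis is B = [[5,4],[5,6]] with det 10.
Per unit increase in lumber, x* moves by d = (0.6, -0.5).
The basis stays optimal until cabinets reaches 0; allowable increase = 42 board-ft.

42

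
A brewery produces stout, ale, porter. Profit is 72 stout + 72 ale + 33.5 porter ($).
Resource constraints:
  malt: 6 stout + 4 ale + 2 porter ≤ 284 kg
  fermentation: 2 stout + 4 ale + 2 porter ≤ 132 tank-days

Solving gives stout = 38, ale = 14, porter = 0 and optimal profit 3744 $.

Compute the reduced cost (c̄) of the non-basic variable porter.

-2.5

Check each constraint at x*: malt 284/284 (tight); fermentation 132/132 (tight).
Dual feasibility on the basic columns requires 6·y_malt + 2·y_fermentation = 72, 4·y_malt + 4·y_fermentation = 72.
→ y_malt = 9 and y_fermentation = 9.
Reduced cost of porter: c₃ − yᵀa₃ = 33.5 − (9·2 + 9·2) = 33.5 − 36 = -2.5.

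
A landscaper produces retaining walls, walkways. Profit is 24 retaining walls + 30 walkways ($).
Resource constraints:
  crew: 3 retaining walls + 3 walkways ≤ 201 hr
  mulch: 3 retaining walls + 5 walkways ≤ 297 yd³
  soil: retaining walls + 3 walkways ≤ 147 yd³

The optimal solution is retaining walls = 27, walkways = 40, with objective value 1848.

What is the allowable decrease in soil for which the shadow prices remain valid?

80

Binding constraints: crew, soil. The basis is B = [[3,3],[1,3]] with det 6.
Per unit decrease in soil, x* moves by d = (0.5, -0.5).
The basis stays optimal until walkways reaches 0; allowable decrease = 80 yd³.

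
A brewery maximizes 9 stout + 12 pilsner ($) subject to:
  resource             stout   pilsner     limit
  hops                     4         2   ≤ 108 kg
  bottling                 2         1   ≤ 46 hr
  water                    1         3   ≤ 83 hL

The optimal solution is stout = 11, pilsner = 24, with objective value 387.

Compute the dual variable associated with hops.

0

Binding: bottling and water. Non-binding: hops (16 unused).
Slack constraints have shadow price 0 (complementary slackness).
Dual feasibility on the basic columns requires 2·y_bottling + 1·y_water = 9, 1·y_bottling + 3·y_water = 12.
This yields shadow prices y_bottling = 3, y_water = 3.
Shadow price of hops = 0.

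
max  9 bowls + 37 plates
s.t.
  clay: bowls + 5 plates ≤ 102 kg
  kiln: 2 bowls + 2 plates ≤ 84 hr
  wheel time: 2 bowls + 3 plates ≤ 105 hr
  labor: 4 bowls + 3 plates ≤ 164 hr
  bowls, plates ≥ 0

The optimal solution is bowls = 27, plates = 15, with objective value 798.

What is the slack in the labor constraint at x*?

11

labor used = 4·27 + 3·15 = 153; slack = 164 − 153 = 11.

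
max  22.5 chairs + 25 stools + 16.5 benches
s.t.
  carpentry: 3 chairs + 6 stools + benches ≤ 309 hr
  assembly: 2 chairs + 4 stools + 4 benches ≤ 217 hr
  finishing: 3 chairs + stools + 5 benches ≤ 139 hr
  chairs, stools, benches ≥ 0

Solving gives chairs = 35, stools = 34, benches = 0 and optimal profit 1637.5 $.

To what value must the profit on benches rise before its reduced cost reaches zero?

23.5

Binding: carpentry and finishing. Non-binding: assembly (11 unused).
By complementary slackness, y = 0 for the non-binding constraint.
Dual feasibility on the basic columns requires 3·y_carpentry + 3·y_finishing = 22.5, 6·y_carpentry + 1·y_finishing = 25.
→ y_carpentry = 3.5 and y_finishing = 4.
benches enters the basis when its profit ≥ yᵀa₃ = 3.5·1 + 4·5 = 23.5.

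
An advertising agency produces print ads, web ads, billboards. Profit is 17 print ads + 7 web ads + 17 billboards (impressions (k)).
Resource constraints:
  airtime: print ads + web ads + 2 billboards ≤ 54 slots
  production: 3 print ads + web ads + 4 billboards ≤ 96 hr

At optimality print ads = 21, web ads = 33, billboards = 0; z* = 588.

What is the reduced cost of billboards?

At the optimum: airtime uses 54 of 54 (binding); production uses 96 of 96 (binding).
From A_Bᵀ y = c: 1·y_airtime + 3·y_production = 17; 1·y_airtime + 1·y_production = 7.
→ y_airtime = 2 and y_production = 5.
Reduced cost of billboards: c₃ − yᵀa₃ = 17 − (2·2 + 5·4) = 17 − 24 = -7.

-7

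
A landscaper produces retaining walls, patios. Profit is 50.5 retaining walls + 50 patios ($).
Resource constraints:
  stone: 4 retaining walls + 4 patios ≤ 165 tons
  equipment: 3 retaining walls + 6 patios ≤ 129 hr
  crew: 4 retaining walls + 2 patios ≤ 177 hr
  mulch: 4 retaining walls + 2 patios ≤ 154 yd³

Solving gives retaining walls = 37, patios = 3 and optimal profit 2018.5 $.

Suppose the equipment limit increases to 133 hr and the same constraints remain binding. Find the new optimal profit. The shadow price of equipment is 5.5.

2040.5

Δb = 4, so new z* = 2018.5 + (5.5)·(4) = 2018.5 + 22 = 2040.5.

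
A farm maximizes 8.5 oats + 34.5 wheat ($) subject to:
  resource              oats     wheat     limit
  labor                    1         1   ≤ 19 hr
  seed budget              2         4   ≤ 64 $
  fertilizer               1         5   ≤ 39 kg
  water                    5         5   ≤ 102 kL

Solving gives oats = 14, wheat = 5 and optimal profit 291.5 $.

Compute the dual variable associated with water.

0

Check each constraint at x*: labor 19/19 (tight); seed budget 48/64 (slack 16); fertilizer 39/39 (tight); water 95/102 (slack 7).
Slack constraints have shadow price 0 (complementary slackness).
Dual feasibility on the basic columns requires 1·y_labor + 1·y_fertilizer = 8.5, 1·y_labor + 5·y_fertilizer = 34.5.
→ y_labor = 2 and y_fertilizer = 6.5.
Shadow price of water = 0.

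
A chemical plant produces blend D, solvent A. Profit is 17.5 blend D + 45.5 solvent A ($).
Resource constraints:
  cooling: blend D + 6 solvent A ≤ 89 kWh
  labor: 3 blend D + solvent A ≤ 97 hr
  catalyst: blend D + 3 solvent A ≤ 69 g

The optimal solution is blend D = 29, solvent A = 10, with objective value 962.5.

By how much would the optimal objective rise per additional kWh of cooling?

7

Check each constraint at x*: cooling 89/89 (tight); labor 97/97 (tight); catalyst 59/69 (slack 10).
Slack constraints have shadow price 0 (complementary slackness).
From A_Bᵀ y = c: 1·y_cooling + 3·y_labor = 17.5; 6·y_cooling + 1·y_labor = 45.5.
This yields shadow prices y_cooling = 7, y_labor = 3.5.
Shadow price of cooling = 7.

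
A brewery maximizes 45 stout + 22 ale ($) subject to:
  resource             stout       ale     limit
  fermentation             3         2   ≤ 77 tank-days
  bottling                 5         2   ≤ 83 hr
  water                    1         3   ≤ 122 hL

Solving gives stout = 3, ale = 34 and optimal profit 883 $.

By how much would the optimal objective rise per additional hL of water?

0

At the optimum: fermentation uses 77 of 77 (binding); bottling uses 83 of 83 (binding); water uses 105 of 122 (slack = 17).
Since water is not tight, its dual is 0.
Dual feasibility on the basic columns requires 3·y_fermentation + 5·y_bottling = 45, 2·y_fermentation + 2·y_bottling = 22.
This yields shadow prices y_fermentation = 5, y_bottling = 6.
Shadow price of water = 0.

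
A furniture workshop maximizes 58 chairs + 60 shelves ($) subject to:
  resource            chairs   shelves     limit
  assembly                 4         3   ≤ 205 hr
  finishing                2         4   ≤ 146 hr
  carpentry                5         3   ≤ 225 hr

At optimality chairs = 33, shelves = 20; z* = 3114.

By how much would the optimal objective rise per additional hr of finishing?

9

Check each constraint at x*: assembly 192/205 (slack 13); finishing 146/146 (tight); carpentry 225/225 (tight).
By complementary slackness, y = 0 for the non-binding constraint.
The binding rows give the dual system: 2·y_finishing + 5·y_carpentry = 58 and 4·y_finishing + 3·y_carpentry = 60.
→ y_finishing = 9 and y_carpentry = 8.
Shadow price of finishing = 9.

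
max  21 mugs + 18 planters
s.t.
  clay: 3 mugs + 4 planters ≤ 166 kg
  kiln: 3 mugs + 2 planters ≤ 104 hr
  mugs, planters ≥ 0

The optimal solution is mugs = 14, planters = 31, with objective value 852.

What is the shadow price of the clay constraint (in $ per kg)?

2

At the optimum: clay uses 166 of 166 (binding); kiln uses 104 of 104 (binding).
From A_Bᵀ y = c: 3·y_clay + 3·y_kiln = 21; 4·y_clay + 2·y_kiln = 18.
→ y_clay = 2 and y_kiln = 5.
Shadow price of clay = 2.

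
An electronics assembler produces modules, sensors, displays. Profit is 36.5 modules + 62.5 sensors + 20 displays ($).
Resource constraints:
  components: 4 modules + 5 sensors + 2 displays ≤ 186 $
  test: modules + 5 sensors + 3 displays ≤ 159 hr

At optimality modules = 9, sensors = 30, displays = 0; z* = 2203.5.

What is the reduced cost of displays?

At the optimum: components uses 186 of 186 (binding); test uses 159 of 159 (binding).
Dual feasibility on the basic columns requires 4·y_components + 1·y_test = 36.5, 5·y_components + 5·y_test = 62.5.
Solving: y_components = 8, y_test = 4.5.
Reduced cost of displays: c₃ − yᵀa₃ = 20 − (8·2 + 4.5·3) = 20 − 29.5 = -9.5.

-9.5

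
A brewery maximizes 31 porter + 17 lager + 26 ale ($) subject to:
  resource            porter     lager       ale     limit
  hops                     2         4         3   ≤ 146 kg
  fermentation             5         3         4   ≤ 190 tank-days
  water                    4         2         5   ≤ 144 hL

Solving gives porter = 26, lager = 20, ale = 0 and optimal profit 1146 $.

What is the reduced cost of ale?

Binding: fermentation and water. Non-binding: hops (14 unused).
Slack constraints have shadow price 0 (complementary slackness).
From A_Bᵀ y = c: 5·y_fermentation + 4·y_water = 31; 3·y_fermentation + 2·y_water = 17.
Solving: y_fermentation = 3, y_water = 4.
Reduced cost of ale: c₃ − yᵀa₃ = 26 − (3·4 + 4·5) = 26 − 32 = -6.

-6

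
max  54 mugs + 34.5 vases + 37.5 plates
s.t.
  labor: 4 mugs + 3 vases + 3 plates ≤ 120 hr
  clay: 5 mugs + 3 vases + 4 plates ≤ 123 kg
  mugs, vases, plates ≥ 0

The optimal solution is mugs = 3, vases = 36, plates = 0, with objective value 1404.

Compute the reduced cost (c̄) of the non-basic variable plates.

-5

At the optimum: labor uses 120 of 120 (binding); clay uses 123 of 123 (binding).
The binding rows give the dual system: 4·y_labor + 5·y_clay = 54 and 3·y_labor + 3·y_clay = 34.5.
→ y_labor = 3.5 and y_clay = 8.
Reduced cost of plates: c₃ − yᵀa₃ = 37.5 − (3.5·3 + 8·4) = 37.5 − 42.5 = -5.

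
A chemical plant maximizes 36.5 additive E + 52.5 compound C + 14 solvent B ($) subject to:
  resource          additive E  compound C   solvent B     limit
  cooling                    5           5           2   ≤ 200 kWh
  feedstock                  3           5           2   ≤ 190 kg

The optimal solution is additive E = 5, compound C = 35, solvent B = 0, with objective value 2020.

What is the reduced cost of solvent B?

Both cooling and feedstock are binding at x*.
Dual feasibility on the basic columns requires 5·y_cooling + 3·y_feedstock = 36.5, 5·y_cooling + 5·y_feedstock = 52.5.
Solving: y_cooling = 2.5, y_feedstock = 8.
Reduced cost of solvent B: c₃ − yᵀa₃ = 14 − (2.5·2 + 8·2) = 14 − 21 = -7.

-7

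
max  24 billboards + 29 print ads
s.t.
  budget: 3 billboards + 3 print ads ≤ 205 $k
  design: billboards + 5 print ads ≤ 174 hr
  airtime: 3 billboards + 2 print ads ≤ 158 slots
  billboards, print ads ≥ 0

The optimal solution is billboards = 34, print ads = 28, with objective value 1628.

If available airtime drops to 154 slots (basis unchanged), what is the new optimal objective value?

Binding: design and airtime. Non-binding: budget (19 unused).
By complementary slackness, y = 0 for the non-binding constraint.
Dual feasibility on the basic columns requires 1·y_design + 3·y_airtime = 24, 5·y_design + 2·y_airtime = 29.
This yields shadow prices y_design = 3, y_airtime = 7.
Δz = y_airtime·Δb = 7 × (-4) = -28, so new z* = 1628 − 28 = 1600.

1600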